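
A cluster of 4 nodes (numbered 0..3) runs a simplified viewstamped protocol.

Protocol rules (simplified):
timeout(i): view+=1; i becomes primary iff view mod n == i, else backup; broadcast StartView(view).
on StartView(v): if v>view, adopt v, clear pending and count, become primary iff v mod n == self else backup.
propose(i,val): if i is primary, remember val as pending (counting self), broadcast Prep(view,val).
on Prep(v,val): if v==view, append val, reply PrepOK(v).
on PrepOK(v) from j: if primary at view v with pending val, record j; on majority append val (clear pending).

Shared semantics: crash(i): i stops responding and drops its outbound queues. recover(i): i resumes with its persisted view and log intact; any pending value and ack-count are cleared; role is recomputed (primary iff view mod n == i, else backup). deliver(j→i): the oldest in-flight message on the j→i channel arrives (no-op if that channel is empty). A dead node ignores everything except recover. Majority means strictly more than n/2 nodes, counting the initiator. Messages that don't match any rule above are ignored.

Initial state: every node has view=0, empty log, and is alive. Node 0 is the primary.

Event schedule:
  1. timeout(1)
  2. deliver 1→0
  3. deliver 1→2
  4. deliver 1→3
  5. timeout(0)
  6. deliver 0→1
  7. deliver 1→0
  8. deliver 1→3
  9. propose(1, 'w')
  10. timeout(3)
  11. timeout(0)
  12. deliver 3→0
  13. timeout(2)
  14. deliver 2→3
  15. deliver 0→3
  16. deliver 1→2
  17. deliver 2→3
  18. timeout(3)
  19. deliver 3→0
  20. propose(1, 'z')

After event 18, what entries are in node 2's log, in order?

empty

step 1 timeout(1): 1={prim,v=1,log=-}
step 2 deliver 1→0: 0={back,v=1,log=-}
step 3 deliver 1→2: 2={back,v=1,log=-}
step 4 deliver 1→3: 3={back,v=1,log=-}
step 5 timeout(0): 0={back,v=2,log=-}
step 6 deliver 0→1: 1={back,v=2,log=-}
step 7 deliver 1→0: —
step 8 deliver 1→3: —
step 9 propose(1,'w'): —
step 10 timeout(3): 3={back,v=2,log=-}
step 11 timeout(0): 0={back,v=3,log=-}
step 12 deliver 3→0: —
step 13 timeout(2): 2={prim,v=2,log=-}
step 14 deliver 2→3: —
step 15 deliver 0→3: —
step 16 deliver 1→2: —
step 17 deliver 2→3: —
step 18 timeout(3): 3={prim,v=3,log=-}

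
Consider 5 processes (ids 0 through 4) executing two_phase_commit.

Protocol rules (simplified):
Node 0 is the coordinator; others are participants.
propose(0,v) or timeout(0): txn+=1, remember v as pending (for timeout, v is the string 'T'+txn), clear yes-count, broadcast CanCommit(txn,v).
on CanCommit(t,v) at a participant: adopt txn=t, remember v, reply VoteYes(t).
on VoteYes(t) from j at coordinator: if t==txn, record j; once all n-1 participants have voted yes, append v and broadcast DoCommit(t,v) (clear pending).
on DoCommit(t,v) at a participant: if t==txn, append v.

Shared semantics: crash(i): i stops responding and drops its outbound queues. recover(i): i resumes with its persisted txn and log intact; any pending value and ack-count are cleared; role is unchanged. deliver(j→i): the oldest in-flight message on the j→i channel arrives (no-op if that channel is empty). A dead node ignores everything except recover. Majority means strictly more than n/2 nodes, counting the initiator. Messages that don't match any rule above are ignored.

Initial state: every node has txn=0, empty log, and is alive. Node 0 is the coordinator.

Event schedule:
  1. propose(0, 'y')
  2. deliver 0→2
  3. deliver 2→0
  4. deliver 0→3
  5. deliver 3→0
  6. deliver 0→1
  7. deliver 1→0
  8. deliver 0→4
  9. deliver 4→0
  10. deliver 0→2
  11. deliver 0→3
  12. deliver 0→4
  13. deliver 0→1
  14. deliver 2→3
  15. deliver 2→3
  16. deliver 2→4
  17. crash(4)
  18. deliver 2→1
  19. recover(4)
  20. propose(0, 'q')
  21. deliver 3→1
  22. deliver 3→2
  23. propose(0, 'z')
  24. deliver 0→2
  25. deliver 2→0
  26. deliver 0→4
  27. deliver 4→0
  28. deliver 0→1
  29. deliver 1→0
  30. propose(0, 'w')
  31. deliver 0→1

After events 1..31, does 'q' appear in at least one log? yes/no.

no

1. propose(0,'y'):  <0:coor t1 ->
2. deliver 0→2:  <2:part t1 ->
3. deliver 2→0:  nop
4. deliver 0→3:  <3:part t1 ->
5. deliver 3→0:  nop
6. deliver 0→1:  <1:part t1 ->
7. deliver 1→0:  nop
8. deliver 0→4:  <4:part t1 ->
9. deliver 4→0:  <0:coor t1 y>
10. deliver 0→2:  <2:part t1 y>
11. deliver 0→3:  <3:part t1 y>
12. deliver 0→4:  <4:part t1 y>
13. deliver 0→1:  <1:part t1 y>
14. deliver 2→3:  nop
15. deliver 2→3:  nop
16. deliver 2→4:  nop
17. crash(4):  <4:✗part t1 y>
18. deliver 2→1:  nop
19. recover(4):  <4:part t1 y>
20. propose(0,'q'):  <0:coor t2 y>
21. deliver 3→1:  nop
22. deliver 3→2:  nop
23. propose(0,'z'):  <0:coor t3 y>
24. deliver 0→2:  <2:part t2 y>
25. deliver 2→0:  nop
26. deliver 0→4:  <4:part t2 y>
27. deliver 4→0:  nop
28. deliver 0→1:  <1:part t2 y>
29. deliver 1→0:  nop
30. propose(0,'w'):  <0:coor t4 y>
31. deliver 0→1:  <1:part t3 y>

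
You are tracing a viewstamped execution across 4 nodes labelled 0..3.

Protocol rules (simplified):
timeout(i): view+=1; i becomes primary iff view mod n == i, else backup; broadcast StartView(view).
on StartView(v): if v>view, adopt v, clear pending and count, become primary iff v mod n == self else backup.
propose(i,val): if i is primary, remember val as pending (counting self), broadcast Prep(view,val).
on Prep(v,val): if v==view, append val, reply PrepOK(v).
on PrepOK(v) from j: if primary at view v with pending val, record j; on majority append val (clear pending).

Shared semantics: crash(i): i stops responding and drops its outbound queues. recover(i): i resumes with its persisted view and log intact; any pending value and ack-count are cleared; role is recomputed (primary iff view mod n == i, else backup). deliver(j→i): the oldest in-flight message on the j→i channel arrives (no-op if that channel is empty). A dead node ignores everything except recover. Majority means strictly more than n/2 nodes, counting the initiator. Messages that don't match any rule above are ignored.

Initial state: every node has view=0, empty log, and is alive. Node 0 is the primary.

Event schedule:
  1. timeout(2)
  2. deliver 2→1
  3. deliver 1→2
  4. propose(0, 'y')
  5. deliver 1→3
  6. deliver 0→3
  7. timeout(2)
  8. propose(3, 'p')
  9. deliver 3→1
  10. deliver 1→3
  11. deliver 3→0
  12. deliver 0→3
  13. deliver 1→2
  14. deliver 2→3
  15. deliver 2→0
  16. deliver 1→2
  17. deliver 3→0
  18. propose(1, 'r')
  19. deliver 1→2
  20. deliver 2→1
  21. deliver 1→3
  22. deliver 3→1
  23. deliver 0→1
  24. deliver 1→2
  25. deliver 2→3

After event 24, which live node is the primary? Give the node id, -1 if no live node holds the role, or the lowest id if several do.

after 1 — timeout(2): n2:back/v1/[-]
after 2 — deliver 2→1: n1:prim/v1/[-]
after 3 — deliver 1→2: ·
after 4 — propose(0,'y'): ·
after 5 — deliver 1→3: ·
after 6 — deliver 0→3: n3:back/v0/[y]
after 7 — timeout(2): n2:prim/v2/[-]
after 8 — propose(3,'p'): ·
after 9 — deliver 3→1: ·
after 10 — deliver 1→3: ·
after 11 — deliver 3→0: ·
after 12 — deliver 0→3: ·
after 13 — deliver 1→2: ·
after 14 — deliver 2→3: n3:back/v1/[y]
after 15 — deliver 2→0: n0:back/v1/[-]
after 16 — deliver 1→2: ·
after 17 — deliver 3→0: ·
after 18 — propose(1,'r'): ·
after 19 — deliver 1→2: ·
after 20 — deliver 2→1: n1:back/v2/[-]
after 21 — deliver 1→3: n3:back/v1/[y,r]
after 22 — deliver 3→1: ·
after 23 — deliver 0→1: ·
after 24 — deliver 1→2: ·

2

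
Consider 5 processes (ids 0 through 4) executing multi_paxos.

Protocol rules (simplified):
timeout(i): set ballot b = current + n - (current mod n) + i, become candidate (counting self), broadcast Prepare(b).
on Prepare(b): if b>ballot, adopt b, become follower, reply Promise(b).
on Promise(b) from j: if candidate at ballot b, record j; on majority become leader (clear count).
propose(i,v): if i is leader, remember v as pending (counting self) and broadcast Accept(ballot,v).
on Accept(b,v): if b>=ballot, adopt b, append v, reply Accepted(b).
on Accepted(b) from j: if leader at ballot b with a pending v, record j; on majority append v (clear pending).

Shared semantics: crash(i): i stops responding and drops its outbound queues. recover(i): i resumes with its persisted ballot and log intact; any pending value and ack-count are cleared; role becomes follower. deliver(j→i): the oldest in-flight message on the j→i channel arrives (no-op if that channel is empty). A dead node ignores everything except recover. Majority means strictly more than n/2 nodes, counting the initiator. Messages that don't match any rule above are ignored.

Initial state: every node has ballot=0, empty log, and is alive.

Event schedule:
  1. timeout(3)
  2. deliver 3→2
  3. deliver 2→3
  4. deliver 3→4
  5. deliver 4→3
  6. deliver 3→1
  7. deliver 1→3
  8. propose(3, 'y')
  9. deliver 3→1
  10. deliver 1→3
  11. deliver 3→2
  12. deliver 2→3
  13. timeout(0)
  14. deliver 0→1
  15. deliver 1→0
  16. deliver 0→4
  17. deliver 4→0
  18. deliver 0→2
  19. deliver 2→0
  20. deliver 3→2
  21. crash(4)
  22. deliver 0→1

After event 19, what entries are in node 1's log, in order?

[1] timeout(3) → N3(cand b8 [-])
[2] deliver 3→2 → N2(foll b8 [-])
[3] deliver 2→3 → ∅
[4] deliver 3→4 → N4(foll b8 [-])
[5] deliver 4→3 → N3(lead b8 [-])
[6] deliver 3→1 → N1(foll b8 [-])
[7] deliver 1→3 → ∅
[8] propose(3,'y') → ∅
[9] deliver 3→1 → N1(foll b8 [y])
[10] deliver 1→3 → ∅
[11] deliver 3→2 → N2(foll b8 [y])
[12] deliver 2→3 → N3(lead b8 [y])
[13] timeout(0) → N0(cand b5 [-])
[14] deliver 0→1 → ∅
[15] deliver 1→0 → ∅
[16] deliver 0→4 → ∅
[17] deliver 4→0 → ∅
[18] deliver 0→2 → ∅
[19] deliver 2→0 → ∅

y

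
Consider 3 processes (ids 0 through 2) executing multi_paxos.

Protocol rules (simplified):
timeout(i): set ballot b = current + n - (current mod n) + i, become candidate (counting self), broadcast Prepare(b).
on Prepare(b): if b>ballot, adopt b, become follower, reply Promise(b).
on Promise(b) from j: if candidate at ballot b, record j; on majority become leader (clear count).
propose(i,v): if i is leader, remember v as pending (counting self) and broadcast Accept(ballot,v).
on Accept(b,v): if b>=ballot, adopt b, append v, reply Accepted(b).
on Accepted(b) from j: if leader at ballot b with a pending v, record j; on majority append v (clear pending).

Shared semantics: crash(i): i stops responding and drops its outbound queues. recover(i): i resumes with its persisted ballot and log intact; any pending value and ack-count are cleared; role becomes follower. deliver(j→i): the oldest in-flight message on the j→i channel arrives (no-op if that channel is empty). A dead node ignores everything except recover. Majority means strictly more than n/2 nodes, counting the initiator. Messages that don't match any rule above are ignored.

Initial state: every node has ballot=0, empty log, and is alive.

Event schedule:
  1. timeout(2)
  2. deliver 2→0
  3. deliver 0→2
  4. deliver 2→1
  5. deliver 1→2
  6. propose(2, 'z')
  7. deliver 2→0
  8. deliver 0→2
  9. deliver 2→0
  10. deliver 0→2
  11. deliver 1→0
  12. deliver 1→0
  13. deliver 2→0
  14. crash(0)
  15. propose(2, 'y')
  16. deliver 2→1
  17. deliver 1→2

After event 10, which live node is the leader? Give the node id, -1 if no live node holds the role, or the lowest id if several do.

2

[1] timeout(2) → N2(cand b5 [-])
[2] deliver 2→0 → N0(foll b5 [-])
[3] deliver 0→2 → N2(lead b5 [-])
[4] deliver 2→1 → N1(foll b5 [-])
[5] deliver 1→2 → ∅
[6] propose(2,'z') → ∅
[7] deliver 2→0 → N0(foll b5 [z])
[8] deliver 0→2 → N2(lead b5 [z])
[9] deliver 2→0 → ∅
[10] deliver 0→2 → ∅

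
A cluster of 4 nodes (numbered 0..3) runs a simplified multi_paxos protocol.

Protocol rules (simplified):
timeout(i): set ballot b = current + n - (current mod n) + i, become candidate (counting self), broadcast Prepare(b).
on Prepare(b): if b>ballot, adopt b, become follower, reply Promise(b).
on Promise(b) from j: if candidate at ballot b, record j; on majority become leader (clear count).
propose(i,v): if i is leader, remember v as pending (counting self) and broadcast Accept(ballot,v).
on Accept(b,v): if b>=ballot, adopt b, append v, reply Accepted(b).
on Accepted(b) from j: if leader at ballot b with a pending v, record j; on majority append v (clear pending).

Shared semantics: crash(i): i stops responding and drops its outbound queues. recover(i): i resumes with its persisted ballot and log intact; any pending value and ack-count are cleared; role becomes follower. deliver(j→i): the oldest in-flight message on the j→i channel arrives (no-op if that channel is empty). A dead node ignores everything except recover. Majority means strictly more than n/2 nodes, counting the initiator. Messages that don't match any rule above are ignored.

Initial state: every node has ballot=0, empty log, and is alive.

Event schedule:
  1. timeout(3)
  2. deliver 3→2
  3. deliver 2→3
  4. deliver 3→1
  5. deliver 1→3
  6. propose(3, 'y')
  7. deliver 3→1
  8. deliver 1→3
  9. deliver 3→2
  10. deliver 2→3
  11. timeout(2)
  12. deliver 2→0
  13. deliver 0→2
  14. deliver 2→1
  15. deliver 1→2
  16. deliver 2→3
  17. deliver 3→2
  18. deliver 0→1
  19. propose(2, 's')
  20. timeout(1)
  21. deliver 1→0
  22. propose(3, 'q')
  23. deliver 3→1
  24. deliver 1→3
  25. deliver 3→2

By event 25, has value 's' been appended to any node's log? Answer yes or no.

no

[1] timeout(3) → N3(cand b7 [-])
[2] deliver 3→2 → N2(foll b7 [-])
[3] deliver 2→3 → ∅
[4] deliver 3→1 → N1(foll b7 [-])
[5] deliver 1→3 → N3(lead b7 [-])
[6] propose(3,'y') → ∅
[7] deliver 3→1 → N1(foll b7 [y])
[8] deliver 1→3 → ∅
[9] deliver 3→2 → N2(foll b7 [y])
[10] deliver 2→3 → N3(lead b7 [y])
[11] timeout(2) → N2(cand b10 [y])
[12] deliver 2→0 → N0(foll b10 [-])
[13] deliver 0→2 → ∅
[14] deliver 2→1 → N1(foll b10 [y])
[15] deliver 1→2 → N2(lead b10 [y])
[16] deliver 2→3 → N3(foll b10 [y])
[17] deliver 3→2 → ∅
[18] deliver 0→1 → ∅
[19] propose(2,'s') → ∅
[20] timeout(1) → N1(cand b13 [y])
[21] deliver 1→0 → N0(foll b13 [-])
[22] propose(3,'q') → ∅
[23] deliver 3→1 → ∅
[24] deliver 1→3 → N3(foll b13 [y])
[25] deliver 3→2 → ∅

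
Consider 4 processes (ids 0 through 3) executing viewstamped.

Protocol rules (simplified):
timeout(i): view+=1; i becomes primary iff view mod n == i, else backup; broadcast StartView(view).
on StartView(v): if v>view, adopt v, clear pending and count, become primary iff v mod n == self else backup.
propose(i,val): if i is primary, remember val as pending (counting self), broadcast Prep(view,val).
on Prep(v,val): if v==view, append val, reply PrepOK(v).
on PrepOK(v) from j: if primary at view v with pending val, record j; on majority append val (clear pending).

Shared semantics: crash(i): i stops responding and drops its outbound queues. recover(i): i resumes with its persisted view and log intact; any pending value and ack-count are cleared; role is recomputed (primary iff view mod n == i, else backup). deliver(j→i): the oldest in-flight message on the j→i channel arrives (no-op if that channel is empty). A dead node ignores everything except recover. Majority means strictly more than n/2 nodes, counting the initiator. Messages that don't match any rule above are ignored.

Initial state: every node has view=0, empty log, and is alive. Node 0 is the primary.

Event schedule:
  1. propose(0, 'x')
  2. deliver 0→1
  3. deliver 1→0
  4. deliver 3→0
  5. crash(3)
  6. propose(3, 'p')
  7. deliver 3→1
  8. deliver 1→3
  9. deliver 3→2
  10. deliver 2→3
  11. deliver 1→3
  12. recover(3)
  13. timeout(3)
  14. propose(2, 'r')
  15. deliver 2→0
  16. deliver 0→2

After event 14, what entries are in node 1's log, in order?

x

after 1 — propose(0,'x'): ·
after 2 — deliver 0→1: n1:back/v0/[x]
after 3 — deliver 1→0: ·
after 4 — deliver 3→0: ·
after 5 — crash(3): n3:✗back/v0/[-]
after 6 — propose(3,'p'): ·
after 7 — deliver 3→1: ·
after 8 — deliver 1→3: ·
after 9 — deliver 3→2: ·
after 10 — deliver 2→3: ·
after 11 — deliver 1→3: ·
after 12 — recover(3): n3:back/v0/[-]
after 13 — timeout(3): n3:back/v1/[-]
after 14 — propose(2,'r'): ·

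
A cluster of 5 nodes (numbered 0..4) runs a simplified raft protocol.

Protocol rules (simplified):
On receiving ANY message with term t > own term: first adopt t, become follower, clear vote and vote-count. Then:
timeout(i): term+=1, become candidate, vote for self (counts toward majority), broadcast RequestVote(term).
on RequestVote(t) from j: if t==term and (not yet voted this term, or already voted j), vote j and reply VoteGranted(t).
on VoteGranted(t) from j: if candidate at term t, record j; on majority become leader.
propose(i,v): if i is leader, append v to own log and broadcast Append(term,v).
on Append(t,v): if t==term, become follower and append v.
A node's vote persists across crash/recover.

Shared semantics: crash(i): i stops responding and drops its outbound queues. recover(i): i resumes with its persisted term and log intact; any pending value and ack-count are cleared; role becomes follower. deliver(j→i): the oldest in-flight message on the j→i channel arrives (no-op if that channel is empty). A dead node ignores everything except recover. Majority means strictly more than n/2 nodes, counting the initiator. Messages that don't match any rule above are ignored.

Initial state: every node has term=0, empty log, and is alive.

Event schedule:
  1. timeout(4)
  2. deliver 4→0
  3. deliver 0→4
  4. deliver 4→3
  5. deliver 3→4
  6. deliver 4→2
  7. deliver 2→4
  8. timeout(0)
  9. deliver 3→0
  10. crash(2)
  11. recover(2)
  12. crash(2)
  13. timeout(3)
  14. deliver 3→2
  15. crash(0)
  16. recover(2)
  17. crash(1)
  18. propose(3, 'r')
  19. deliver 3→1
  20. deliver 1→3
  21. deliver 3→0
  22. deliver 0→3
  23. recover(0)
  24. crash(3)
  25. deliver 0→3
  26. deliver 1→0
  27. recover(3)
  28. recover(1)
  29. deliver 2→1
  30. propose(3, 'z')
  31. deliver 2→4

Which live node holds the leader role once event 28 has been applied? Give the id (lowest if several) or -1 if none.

4

1. timeout(4):  <4:cand t1 ->
2. deliver 4→0:  <0:foll t1 ->
3. deliver 0→4:  nop
4. deliver 4→3:  <3:foll t1 ->
5. deliver 3→4:  <4:lead t1 ->
6. deliver 4→2:  <2:foll t1 ->
7. deliver 2→4:  nop
8. timeout(0):  <0:cand t2 ->
9. deliver 3→0:  nop
10. crash(2):  <2:✗foll t1 ->
11. recover(2):  <2:foll t1 ->
12. crash(2):  <2:✗foll t1 ->
13. timeout(3):  <3:cand t2 ->
14. deliver 3→2:  nop
15. crash(0):  <0:✗cand t2 ->
16. recover(2):  <2:foll t1 ->
17. crash(1):  <1:✗foll t0 ->
18. propose(3,'r'):  nop
19. deliver 3→1:  nop
20. deliver 1→3:  nop
21. deliver 3→0:  nop
22. deliver 0→3:  nop
23. recover(0):  <0:foll t2 ->
24. crash(3):  <3:✗cand t2 ->
25. deliver 0→3:  nop
26. deliver 1→0:  nop
27. recover(3):  <3:foll t2 ->
28. recover(1):  <1:foll t0 ->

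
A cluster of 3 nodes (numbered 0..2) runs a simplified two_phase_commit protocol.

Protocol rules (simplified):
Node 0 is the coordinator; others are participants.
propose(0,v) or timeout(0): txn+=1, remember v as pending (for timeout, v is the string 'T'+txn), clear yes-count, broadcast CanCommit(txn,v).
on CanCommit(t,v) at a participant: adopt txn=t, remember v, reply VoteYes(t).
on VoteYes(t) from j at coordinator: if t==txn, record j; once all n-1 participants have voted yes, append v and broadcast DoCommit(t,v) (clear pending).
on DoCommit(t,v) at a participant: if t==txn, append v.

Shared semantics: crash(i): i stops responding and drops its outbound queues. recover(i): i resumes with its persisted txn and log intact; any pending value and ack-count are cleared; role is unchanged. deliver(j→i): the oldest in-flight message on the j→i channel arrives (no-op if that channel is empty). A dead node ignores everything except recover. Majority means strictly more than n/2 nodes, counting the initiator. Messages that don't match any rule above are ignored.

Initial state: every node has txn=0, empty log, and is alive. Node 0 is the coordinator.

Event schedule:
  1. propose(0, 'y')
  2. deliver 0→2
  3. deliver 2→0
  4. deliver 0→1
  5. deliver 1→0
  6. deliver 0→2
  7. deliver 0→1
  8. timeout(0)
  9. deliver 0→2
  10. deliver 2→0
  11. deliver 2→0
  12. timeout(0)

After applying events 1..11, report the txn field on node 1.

1

step 1 propose(0,'y'): 0={coor,t=1,log=-}
step 2 deliver 0→2: 2={part,t=1,log=-}
step 3 deliver 2→0: —
step 4 deliver 0→1: 1={part,t=1,log=-}
step 5 deliver 1→0: 0={coor,t=1,log=y}
step 6 deliver 0→2: 2={part,t=1,log=y}
step 7 deliver 0→1: 1={part,t=1,log=y}
step 8 timeout(0): 0={coor,t=2,log=y}
step 9 deliver 0→2: 2={part,t=2,log=y}
step 10 deliver 2→0: —
step 11 deliver 2→0: —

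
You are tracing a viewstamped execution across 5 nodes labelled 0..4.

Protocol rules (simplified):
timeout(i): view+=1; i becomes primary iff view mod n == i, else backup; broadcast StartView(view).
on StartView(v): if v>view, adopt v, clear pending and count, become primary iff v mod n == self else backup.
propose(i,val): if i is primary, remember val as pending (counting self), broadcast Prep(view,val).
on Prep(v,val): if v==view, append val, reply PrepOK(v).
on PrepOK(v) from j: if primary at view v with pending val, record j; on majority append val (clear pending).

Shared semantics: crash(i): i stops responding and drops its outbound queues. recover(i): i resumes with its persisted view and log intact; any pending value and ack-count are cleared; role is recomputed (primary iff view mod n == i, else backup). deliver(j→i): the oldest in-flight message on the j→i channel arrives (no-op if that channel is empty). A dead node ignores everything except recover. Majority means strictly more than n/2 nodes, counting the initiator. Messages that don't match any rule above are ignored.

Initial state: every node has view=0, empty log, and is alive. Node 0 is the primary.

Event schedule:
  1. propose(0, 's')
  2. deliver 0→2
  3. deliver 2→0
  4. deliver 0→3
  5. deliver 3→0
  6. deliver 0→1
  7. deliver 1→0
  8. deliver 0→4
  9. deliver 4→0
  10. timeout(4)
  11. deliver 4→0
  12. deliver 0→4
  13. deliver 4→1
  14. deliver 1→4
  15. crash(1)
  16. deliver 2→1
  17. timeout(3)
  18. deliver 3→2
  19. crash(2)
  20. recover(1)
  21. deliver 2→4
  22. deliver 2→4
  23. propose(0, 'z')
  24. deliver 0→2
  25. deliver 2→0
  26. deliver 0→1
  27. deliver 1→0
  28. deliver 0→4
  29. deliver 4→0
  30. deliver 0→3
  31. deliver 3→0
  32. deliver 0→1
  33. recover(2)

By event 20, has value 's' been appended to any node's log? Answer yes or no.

yes

after 1 — propose(0,'s'): ·
after 2 — deliver 0→2: n2:back/v0/[s]
after 3 — deliver 2→0: ·
after 4 — deliver 0→3: n3:back/v0/[s]
after 5 — deliver 3→0: n0:prim/v0/[s]
after 6 — deliver 0→1: n1:back/v0/[s]
after 7 — deliver 1→0: ·
after 8 — deliver 0→4: n4:back/v0/[s]
after 9 — deliver 4→0: ·
after 10 — timeout(4): n4:back/v1/[s]
after 11 — deliver 4→0: n0:back/v1/[s]
after 12 — deliver 0→4: ·
after 13 — deliver 4→1: n1:prim/v1/[s]
after 14 — deliver 1→4: ·
after 15 — crash(1): n1:✗prim/v1/[s]
after 16 — deliver 2→1: ·
after 17 — timeout(3): n3:back/v1/[s]
after 18 — deliver 3→2: n2:back/v1/[s]
after 19 — crash(2): n2:✗back/v1/[s]
after 20 — recover(1): n1:prim/v1/[s]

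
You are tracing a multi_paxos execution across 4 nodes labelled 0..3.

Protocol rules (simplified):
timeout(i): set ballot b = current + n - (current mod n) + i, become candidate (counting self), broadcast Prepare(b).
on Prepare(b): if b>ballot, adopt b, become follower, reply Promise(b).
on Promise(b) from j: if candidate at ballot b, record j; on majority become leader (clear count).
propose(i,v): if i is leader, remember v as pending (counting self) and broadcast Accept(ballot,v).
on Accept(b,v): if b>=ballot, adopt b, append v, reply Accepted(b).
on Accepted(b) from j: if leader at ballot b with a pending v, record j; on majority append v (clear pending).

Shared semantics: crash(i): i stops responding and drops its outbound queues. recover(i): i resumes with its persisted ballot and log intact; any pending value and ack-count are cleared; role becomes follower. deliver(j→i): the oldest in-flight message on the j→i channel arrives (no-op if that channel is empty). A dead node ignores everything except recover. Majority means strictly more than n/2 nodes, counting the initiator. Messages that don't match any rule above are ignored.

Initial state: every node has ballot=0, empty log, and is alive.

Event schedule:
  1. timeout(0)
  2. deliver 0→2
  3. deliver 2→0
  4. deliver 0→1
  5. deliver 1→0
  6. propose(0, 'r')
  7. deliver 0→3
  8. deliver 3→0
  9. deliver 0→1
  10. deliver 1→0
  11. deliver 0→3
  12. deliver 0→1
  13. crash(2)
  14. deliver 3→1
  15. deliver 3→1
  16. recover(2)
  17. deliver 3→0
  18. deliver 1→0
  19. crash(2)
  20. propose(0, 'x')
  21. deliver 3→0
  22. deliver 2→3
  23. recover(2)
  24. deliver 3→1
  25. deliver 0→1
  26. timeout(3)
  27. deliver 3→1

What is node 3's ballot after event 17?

after 1 — timeout(0): n0:cand/b4/[-]
after 2 — deliver 0→2: n2:foll/b4/[-]
after 3 — deliver 2→0: ·
after 4 — deliver 0→1: n1:foll/b4/[-]
after 5 — deliver 1→0: n0:lead/b4/[-]
after 6 — propose(0,'r'): ·
after 7 — deliver 0→3: n3:foll/b4/[-]
after 8 — deliver 3→0: ·
after 9 — deliver 0→1: n1:foll/b4/[r]
after 10 — deliver 1→0: ·
after 11 — deliver 0→3: n3:foll/b4/[r]
after 12 — deliver 0→1: ·
after 13 — crash(2): n2:✗foll/b4/[-]
after 14 — deliver 3→1: ·
after 15 — deliver 3→1: ·
after 16 — recover(2): n2:foll/b4/[-]
after 17 — deliver 3→0: n0:lead/b4/[r]

4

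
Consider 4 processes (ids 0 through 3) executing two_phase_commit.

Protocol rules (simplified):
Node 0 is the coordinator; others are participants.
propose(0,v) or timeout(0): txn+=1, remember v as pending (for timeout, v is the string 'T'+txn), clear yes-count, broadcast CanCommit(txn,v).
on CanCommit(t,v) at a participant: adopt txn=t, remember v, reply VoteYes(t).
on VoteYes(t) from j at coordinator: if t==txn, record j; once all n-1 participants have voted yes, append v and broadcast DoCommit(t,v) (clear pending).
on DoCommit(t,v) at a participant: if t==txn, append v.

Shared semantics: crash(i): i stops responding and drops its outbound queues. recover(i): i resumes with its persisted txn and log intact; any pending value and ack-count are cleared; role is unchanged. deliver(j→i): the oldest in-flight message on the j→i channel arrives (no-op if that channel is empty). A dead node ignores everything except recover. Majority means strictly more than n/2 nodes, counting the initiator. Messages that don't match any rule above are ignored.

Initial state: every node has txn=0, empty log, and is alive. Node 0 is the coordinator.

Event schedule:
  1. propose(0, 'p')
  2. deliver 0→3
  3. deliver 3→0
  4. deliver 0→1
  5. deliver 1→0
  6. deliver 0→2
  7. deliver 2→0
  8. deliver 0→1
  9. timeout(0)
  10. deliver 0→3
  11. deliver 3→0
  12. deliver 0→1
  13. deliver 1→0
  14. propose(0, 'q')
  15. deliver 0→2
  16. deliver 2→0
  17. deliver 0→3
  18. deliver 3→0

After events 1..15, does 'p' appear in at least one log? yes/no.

yes

[1] propose(0,'p') → N0(coor t1 [-])
[2] deliver 0→3 → N3(part t1 [-])
[3] deliver 3→0 → ∅
[4] deliver 0→1 → N1(part t1 [-])
[5] deliver 1→0 → ∅
[6] deliver 0→2 → N2(part t1 [-])
[7] deliver 2→0 → N0(coor t1 [p])
[8] deliver 0→1 → N1(part t1 [p])
[9] timeout(0) → N0(coor t2 [p])
[10] deliver 0→3 → N3(part t1 [p])
[11] deliver 3→0 → ∅
[12] deliver 0→1 → N1(part t2 [p])
[13] deliver 1→0 → ∅
[14] propose(0,'q') → N0(coor t3 [p])
[15] deliver 0→2 → N2(part t1 [p])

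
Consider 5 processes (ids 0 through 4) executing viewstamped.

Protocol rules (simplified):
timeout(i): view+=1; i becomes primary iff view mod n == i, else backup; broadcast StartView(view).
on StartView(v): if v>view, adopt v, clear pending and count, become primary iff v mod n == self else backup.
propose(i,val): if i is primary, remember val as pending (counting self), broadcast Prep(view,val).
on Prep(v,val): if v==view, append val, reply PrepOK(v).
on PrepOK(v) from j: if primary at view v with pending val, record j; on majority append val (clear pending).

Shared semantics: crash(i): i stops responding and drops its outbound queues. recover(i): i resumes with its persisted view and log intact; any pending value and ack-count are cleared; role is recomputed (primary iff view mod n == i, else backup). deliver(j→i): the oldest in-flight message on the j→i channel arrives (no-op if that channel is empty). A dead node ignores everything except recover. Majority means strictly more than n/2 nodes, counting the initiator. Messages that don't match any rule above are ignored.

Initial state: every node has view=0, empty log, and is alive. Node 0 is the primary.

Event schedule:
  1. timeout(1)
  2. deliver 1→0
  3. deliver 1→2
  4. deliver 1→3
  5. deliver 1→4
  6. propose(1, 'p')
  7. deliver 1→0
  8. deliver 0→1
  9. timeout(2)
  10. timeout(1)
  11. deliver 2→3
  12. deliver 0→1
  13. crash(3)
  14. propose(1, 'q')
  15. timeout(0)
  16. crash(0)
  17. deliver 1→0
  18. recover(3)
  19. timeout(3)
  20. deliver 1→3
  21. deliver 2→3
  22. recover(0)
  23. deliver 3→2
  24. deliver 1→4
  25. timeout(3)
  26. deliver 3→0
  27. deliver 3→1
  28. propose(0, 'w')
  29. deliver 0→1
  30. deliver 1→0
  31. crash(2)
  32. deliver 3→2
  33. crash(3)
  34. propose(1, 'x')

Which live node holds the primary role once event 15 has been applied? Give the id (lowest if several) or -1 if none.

[1] timeout(1) → N1(prim v1 [-])
[2] deliver 1→0 → N0(back v1 [-])
[3] deliver 1→2 → N2(back v1 [-])
[4] deliver 1→3 → N3(back v1 [-])
[5] deliver 1→4 → N4(back v1 [-])
[6] propose(1,'p') → ∅
[7] deliver 1→0 → N0(back v1 [p])
[8] deliver 0→1 → ∅
[9] timeout(2) → N2(prim v2 [-])
[10] timeout(1) → N1(back v2 [-])
[11] deliver 2→3 → N3(back v2 [-])
[12] deliver 0→1 → ∅
[13] crash(3) → N3(✗back v2 [-])
[14] propose(1,'q') → ∅
[15] timeout(0) → N0(back v2 [p])

2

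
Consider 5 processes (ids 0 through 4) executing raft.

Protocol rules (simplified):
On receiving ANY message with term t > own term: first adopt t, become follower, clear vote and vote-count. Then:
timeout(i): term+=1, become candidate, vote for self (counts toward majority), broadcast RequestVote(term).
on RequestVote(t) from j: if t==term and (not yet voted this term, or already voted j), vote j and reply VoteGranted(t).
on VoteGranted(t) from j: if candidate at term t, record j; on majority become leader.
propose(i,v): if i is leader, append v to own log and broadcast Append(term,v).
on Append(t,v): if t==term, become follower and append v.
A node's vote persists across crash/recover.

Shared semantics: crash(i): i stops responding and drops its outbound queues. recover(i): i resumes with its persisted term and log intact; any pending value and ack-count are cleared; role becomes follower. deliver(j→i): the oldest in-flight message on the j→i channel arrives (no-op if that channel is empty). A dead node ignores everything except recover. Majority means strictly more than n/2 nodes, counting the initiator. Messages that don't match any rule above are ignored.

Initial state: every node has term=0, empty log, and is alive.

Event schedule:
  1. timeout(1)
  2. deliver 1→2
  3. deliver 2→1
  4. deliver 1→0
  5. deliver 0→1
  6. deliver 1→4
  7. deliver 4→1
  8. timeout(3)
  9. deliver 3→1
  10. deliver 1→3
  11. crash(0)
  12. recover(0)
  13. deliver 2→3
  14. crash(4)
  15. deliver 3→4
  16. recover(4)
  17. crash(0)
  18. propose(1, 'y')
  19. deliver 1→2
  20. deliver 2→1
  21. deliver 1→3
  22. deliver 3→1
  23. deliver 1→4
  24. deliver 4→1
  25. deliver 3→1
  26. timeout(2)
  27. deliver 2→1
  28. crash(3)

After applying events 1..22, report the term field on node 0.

1

after 1 — timeout(1): n1:cand/t1/[-]
after 2 — deliver 1→2: n2:foll/t1/[-]
after 3 — deliver 2→1: ·
after 4 — deliver 1→0: n0:foll/t1/[-]
after 5 — deliver 0→1: n1:lead/t1/[-]
after 6 — deliver 1→4: n4:foll/t1/[-]
after 7 — deliver 4→1: ·
after 8 — timeout(3): n3:cand/t1/[-]
after 9 — deliver 3→1: ·
after 10 — deliver 1→3: ·
after 11 — crash(0): n0:✗foll/t1/[-]
after 12 — recover(0): n0:foll/t1/[-]
after 13 — deliver 2→3: ·
after 14 — crash(4): n4:✗foll/t1/[-]
after 15 — deliver 3→4: ·
after 16 — recover(4): n4:foll/t1/[-]
after 17 — crash(0): n0:✗foll/t1/[-]
after 18 — propose(1,'y'): n1:lead/t1/[y]
after 19 — deliver 1→2: n2:foll/t1/[y]
after 20 — deliver 2→1: ·
after 21 — deliver 1→3: n3:foll/t1/[y]
after 22 — deliver 3→1: ·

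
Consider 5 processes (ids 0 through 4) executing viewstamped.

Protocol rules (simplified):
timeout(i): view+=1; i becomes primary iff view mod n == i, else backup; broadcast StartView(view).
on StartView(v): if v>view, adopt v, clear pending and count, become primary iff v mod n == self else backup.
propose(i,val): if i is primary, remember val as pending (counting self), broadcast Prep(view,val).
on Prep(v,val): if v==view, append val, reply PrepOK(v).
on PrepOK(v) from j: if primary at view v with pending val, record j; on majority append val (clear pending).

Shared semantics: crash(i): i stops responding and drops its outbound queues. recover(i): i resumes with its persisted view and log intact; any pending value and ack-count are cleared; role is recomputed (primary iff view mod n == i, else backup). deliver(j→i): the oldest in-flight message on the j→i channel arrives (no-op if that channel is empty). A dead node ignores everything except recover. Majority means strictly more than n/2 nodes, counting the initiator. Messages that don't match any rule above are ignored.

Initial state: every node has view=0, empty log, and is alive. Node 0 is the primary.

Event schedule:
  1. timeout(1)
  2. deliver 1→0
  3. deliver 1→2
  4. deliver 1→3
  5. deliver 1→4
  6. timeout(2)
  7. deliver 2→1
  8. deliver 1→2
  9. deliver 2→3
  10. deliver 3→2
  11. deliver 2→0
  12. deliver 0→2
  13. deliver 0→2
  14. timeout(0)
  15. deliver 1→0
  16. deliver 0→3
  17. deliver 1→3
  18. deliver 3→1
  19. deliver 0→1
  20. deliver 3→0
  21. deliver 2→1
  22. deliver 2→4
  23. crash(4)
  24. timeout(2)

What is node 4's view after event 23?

e1 timeout(1): 1[prim,v=1,-]
e2 deliver 1→0: 0[back,v=1,-]
e3 deliver 1→2: 2[back,v=1,-]
e4 deliver 1→3: 3[back,v=1,-]
e5 deliver 1→4: 4[back,v=1,-]
e6 timeout(2): 2[prim,v=2,-]
e7 deliver 2→1: 1[back,v=2,-]
e8 deliver 1→2: ·
e9 deliver 2→3: 3[back,v=2,-]
e10 deliver 3→2: ·
e11 deliver 2→0: 0[back,v=2,-]
e12 deliver 0→2: ·
e13 deliver 0→2: ·
e14 timeout(0): 0[back,v=3,-]
e15 deliver 1→0: ·
e16 deliver 0→3: 3[prim,v=3,-]
e17 deliver 1→3: ·
e18 deliver 3→1: ·
e19 deliver 0→1: 1[back,v=3,-]
e20 deliver 3→0: ·
e21 deliver 2→1: ·
e22 deliver 2→4: 4[back,v=2,-]
e23 crash(4): 4[✗back,v=2,-]

2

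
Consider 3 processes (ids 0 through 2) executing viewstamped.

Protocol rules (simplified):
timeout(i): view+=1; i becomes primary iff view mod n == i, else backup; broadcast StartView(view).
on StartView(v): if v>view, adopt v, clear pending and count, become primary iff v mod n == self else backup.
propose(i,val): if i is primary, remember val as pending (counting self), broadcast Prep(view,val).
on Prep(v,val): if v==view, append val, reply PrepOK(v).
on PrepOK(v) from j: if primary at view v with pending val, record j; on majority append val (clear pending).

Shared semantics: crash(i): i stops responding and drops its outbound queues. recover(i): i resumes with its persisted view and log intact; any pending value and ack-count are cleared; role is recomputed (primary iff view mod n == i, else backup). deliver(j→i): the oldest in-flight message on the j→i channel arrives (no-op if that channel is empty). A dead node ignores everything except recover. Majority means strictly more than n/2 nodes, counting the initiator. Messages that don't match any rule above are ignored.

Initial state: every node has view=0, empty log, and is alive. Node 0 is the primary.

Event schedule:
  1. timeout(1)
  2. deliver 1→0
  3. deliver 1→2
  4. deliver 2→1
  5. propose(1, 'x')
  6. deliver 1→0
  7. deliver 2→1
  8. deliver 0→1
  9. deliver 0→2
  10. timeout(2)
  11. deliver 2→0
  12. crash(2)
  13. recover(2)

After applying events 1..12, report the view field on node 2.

2

after 1 — timeout(1): n1:prim/v1/[-]
after 2 — deliver 1→0: n0:back/v1/[-]
after 3 — deliver 1→2: n2:back/v1/[-]
after 4 — deliver 2→1: ·
after 5 — propose(1,'x'): ·
after 6 — deliver 1→0: n0:back/v1/[x]
after 7 — deliver 2→1: ·
after 8 — deliver 0→1: n1:prim/v1/[x]
after 9 — deliver 0→2: ·
after 10 — timeout(2): n2:prim/v2/[-]
after 11 — deliver 2→0: n0:back/v2/[x]
after 12 — crash(2): n2:✗prim/v2/[-]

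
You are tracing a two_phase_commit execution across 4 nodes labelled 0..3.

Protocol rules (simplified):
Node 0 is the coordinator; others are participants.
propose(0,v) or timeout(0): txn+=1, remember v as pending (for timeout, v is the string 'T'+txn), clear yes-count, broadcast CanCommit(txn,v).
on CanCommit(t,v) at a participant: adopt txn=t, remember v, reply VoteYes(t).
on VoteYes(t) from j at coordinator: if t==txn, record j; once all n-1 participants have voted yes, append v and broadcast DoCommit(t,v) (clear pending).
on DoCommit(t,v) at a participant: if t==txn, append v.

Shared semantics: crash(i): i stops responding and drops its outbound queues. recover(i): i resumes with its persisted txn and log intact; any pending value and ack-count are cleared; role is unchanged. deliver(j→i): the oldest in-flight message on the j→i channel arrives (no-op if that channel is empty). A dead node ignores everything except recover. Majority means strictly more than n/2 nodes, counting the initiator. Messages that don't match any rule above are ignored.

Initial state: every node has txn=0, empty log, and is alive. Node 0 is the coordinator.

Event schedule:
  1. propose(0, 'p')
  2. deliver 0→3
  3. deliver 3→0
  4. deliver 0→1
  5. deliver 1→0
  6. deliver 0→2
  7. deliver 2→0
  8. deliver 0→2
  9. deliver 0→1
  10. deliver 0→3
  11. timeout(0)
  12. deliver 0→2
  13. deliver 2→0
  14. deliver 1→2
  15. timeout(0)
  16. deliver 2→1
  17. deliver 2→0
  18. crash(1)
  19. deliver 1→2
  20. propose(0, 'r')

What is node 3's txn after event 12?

1

after 1 — propose(0,'p'): n0:coor/t1/[-]
after 2 — deliver 0→3: n3:part/t1/[-]
after 3 — deliver 3→0: ·
after 4 — deliver 0→1: n1:part/t1/[-]
after 5 — deliver 1→0: ·
after 6 — deliver 0→2: n2:part/t1/[-]
after 7 — deliver 2→0: n0:coor/t1/[p]
after 8 — deliver 0→2: n2:part/t1/[p]
after 9 — deliver 0→1: n1:part/t1/[p]
after 10 — deliver 0→3: n3:part/t1/[p]
after 11 — timeout(0): n0:coor/t2/[p]
after 12 — deliver 0→2: n2:part/t2/[p]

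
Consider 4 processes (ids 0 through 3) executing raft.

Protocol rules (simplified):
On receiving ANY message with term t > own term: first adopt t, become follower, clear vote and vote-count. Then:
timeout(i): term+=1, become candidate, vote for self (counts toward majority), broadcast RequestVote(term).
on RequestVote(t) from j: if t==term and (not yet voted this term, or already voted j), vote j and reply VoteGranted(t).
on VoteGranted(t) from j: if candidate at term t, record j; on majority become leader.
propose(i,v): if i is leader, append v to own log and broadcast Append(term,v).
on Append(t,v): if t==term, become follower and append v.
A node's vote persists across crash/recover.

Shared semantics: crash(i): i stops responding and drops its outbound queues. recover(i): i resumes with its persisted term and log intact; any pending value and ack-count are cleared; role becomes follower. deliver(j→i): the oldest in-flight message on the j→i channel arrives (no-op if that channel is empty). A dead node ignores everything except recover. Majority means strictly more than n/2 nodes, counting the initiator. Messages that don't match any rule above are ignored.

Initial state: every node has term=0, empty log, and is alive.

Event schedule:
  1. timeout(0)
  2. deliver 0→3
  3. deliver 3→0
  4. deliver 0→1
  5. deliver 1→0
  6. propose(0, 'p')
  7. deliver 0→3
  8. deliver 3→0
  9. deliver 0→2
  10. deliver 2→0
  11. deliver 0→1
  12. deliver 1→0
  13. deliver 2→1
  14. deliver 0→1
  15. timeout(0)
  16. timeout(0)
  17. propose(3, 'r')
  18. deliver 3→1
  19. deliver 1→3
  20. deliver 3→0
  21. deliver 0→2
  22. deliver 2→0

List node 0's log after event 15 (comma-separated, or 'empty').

p

1. timeout(0):  <0:cand t1 ->
2. deliver 0→3:  <3:foll t1 ->
3. deliver 3→0:  nop
4. deliver 0→1:  <1:foll t1 ->
5. deliver 1→0:  <0:lead t1 ->
6. propose(0,'p'):  <0:lead t1 p>
7. deliver 0→3:  <3:foll t1 p>
8. deliver 3→0:  nop
9. deliver 0→2:  <2:foll t1 ->
10. deliver 2→0:  nop
11. deliver 0→1:  <1:foll t1 p>
12. deliver 1→0:  nop
13. deliver 2→1:  nop
14. deliver 0→1:  nop
15. timeout(0):  <0:cand t2 p>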